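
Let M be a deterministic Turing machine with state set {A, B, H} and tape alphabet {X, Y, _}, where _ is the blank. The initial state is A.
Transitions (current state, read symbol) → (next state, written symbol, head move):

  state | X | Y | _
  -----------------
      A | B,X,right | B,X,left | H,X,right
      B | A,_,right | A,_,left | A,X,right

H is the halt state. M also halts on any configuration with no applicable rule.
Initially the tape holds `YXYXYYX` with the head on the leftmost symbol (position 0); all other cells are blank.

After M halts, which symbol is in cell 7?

X

state=A head=0 tape=_[Y]XYXYYX___   (A,Y)→(B,X,left)
state=B head=-1 tape=[_]XXYXYYX___   (B,_)→(A,X,right)
state=A head=0 tape=X[X]XYXYYX___   (A,X)→(B,X,right)
state=B head=1 tape=XX[X]YXYYX___   (B,X)→(A,_,right)
state=A head=2 tape=XX_[Y]XYYX___   (A,Y)→(B,X,left)
state=B head=1 tape=XX[_]XXYYX___   (B,_)→(A,X,right)
state=A head=2 tape=XXX[X]XYYX___   (A,X)→(B,X,right)
state=B head=3 tape=XXXX[X]YYX___   (B,X)→(A,_,right)
state=A head=4 tape=XXXX_[Y]YX___   (A,Y)→(B,X,left)
state=B head=3 tape=XXXX[_]XYX___   (B,_)→(A,X,right)
state=A head=4 tape=XXXXX[X]YX___   (A,X)→(B,X,right)
state=B head=5 tape=XXXXXX[Y]X___   (B,Y)→(A,_,left)
state=A head=4 tape=XXXXX[X]_X___   (A,X)→(B,X,right)
state=B head=5 tape=XXXXXX[_]X___   (B,_)→(A,X,right)
state=A head=6 tape=XXXXXXX[X]___   (A,X)→(B,X,right)
state=B head=7 tape=XXXXXXXX[_]__   (B,_)→(A,X,right)
state=A head=8 tape=XXXXXXXXX[_]_   (A,_)→(H,X,right)
state=H head=9 tape=XXXXXXXXXX[_]
Cell 7 holds X when M halts.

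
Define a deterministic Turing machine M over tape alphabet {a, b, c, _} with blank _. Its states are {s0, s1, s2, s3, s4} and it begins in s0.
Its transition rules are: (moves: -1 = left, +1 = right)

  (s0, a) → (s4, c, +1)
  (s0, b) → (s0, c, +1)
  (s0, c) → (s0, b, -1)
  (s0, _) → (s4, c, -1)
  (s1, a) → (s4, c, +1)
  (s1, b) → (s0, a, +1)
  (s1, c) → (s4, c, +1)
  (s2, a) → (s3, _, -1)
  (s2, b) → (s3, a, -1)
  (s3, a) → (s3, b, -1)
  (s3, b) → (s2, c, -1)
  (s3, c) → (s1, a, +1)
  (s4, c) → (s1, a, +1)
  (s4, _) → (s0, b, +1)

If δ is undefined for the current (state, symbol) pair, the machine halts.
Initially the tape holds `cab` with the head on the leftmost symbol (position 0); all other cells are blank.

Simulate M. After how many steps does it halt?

s0 | __[c]ab   read c → write b, move -1, go to s0
s0 | _[_]bab   read _ → write c, move -1, go to s4
s4 | [_]cbab   read _ → write b, move +1, go to s0
s0 | b[c]bab   read c → write b, move -1, go to s0
s0 | [b]bbab   read b → write c, move +1, go to s0
s0 | c[b]bab   read b → write c, move +1, go to s0
s0 | cc[b]ab   read b → write c, move +1, go to s0
s0 | ccc[a]b   read a → write c, move +1, go to s4
s4 | cccc[b]
M halts after 8 transitions.

8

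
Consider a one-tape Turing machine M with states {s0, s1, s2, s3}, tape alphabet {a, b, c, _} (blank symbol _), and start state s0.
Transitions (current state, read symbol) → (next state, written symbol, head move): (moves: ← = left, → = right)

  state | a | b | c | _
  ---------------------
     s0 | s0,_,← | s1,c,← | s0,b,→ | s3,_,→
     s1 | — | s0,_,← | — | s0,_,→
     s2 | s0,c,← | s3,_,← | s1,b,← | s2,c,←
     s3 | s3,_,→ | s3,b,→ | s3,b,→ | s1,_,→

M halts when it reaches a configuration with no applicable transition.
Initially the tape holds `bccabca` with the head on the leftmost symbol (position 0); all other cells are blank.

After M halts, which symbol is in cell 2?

state=s0 head=0 tape=_[b]ccabca   (s0,b)→(s1,c,←)
state=s1 head=-1 tape=[_]cccabca   (s1,_)→(s0,_,→)
state=s0 head=0 tape=_[c]ccabca   (s0,c)→(s0,b,→)
state=s0 head=1 tape=_b[c]cabca   (s0,c)→(s0,b,→)
state=s0 head=2 tape=_bb[c]abca   (s0,c)→(s0,b,→)
state=s0 head=3 tape=_bbb[a]bca   (s0,a)→(s0,_,←)
state=s0 head=2 tape=_bb[b]_bca   (s0,b)→(s1,c,←)
state=s1 head=1 tape=_b[b]c_bca   (s1,b)→(s0,_,←)
state=s0 head=0 tape=_[b]_c_bca   (s0,b)→(s1,c,←)
state=s1 head=-1 tape=[_]c_c_bca   (s1,_)→(s0,_,→)
state=s0 head=0 tape=_[c]_c_bca   (s0,c)→(s0,b,→)
state=s0 head=1 tape=_b[_]c_bca   (s0,_)→(s3,_,→)
state=s3 head=2 tape=_b_[c]_bca   (s3,c)→(s3,b,→)
state=s3 head=3 tape=_b_b[_]bca   (s3,_)→(s1,_,→)
state=s1 head=4 tape=_b_b_[b]ca   (s1,b)→(s0,_,←)
state=s0 head=3 tape=_b_b[_]_ca   (s0,_)→(s3,_,→)
state=s3 head=4 tape=_b_b_[_]ca   (s3,_)→(s1,_,→)
state=s1 head=5 tape=_b_b__[c]a
Cell 2 holds b when M halts.

b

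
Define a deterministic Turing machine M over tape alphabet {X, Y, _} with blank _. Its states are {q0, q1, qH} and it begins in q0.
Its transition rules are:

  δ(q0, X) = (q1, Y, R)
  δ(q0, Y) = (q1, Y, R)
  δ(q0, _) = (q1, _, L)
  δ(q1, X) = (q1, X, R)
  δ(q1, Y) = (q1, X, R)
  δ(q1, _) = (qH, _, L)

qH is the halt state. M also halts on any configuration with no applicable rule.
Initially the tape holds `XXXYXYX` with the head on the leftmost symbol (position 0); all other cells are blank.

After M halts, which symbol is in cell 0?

state=q0 head=0 tape=[X]XXYXYX_   (q0,X)→(q1,Y,R)
state=q1 head=1 tape=Y[X]XYXYX_   (q1,X)→(q1,X,R)
state=q1 head=2 tape=YX[X]YXYX_   (q1,X)→(q1,X,R)
state=q1 head=3 tape=YXX[Y]XYX_   (q1,Y)→(q1,X,R)
state=q1 head=4 tape=YXXX[X]YX_   (q1,X)→(q1,X,R)
state=q1 head=5 tape=YXXXX[Y]X_   (q1,Y)→(q1,X,R)
state=q1 head=6 tape=YXXXXX[X]_   (q1,X)→(q1,X,R)
state=q1 head=7 tape=YXXXXXX[_]   (q1,_)→(qH,_,L)
state=qH head=6 tape=YXXXXX[X]_
Cell 0 holds Y when M halts.

Y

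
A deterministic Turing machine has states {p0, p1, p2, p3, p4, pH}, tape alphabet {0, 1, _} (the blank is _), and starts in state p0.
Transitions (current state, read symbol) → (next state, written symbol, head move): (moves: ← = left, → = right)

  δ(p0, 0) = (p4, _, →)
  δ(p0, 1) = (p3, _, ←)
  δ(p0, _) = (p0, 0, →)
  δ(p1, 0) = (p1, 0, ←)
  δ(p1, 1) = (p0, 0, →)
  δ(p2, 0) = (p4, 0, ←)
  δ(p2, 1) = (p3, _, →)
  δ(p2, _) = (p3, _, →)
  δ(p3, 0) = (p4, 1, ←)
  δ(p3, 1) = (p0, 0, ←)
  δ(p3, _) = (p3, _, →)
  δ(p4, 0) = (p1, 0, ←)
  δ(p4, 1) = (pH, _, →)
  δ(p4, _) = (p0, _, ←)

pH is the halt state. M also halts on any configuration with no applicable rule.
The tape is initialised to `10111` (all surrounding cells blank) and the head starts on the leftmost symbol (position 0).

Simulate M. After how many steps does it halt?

10

p0 | __[1]0111   read 1 → write _, move ←, go to p3
p3 | _[_]_0111   read _ → write _, move →, go to p3
p3 | __[_]0111   read _ → write _, move →, go to p3
p3 | ___[0]111   read 0 → write 1, move ←, go to p4
p4 | __[_]1111   read _ → write _, move ←, go to p0
p0 | _[_]_1111   read _ → write 0, move →, go to p0
p0 | _0[_]1111   read _ → write 0, move →, go to p0
p0 | _00[1]111   read 1 → write _, move ←, go to p3
p3 | _0[0]_111   read 0 → write 1, move ←, go to p4
p4 | _[0]1_111   read 0 → write 0, move ←, go to p1
p1 | [_]01_111
M halts after 10 transitions.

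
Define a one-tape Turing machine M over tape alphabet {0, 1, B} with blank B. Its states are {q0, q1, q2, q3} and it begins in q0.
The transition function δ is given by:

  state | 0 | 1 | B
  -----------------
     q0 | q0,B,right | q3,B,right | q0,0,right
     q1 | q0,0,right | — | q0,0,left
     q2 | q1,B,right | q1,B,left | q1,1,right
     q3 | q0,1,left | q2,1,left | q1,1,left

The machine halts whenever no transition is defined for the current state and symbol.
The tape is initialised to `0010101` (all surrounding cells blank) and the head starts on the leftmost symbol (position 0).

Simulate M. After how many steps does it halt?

q0 | [0]010101   read 0 → write B, move right, go to q0
q0 | B[0]10101   read 0 → write B, move right, go to q0
q0 | BB[1]0101   read 1 → write B, move right, go to q3
q3 | BBB[0]101   read 0 → write 1, move left, go to q0
q0 | BB[B]1101   read B → write 0, move right, go to q0
q0 | BB0[1]101   read 1 → write B, move right, go to q3
q3 | BB0B[1]01   read 1 → write 1, move left, go to q2
q2 | BB0[B]101   read B → write 1, move right, go to q1
q1 | BB01[1]01
M halts after 8 transitions.

8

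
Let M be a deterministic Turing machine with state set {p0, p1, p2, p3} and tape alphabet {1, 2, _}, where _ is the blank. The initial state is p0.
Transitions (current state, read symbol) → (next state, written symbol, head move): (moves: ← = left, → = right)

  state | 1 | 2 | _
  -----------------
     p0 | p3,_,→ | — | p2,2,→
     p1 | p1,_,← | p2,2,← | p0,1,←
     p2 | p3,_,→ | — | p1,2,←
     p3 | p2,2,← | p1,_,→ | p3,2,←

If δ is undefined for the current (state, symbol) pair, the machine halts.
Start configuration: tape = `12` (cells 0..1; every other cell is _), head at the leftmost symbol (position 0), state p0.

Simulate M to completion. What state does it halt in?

p0 | _[1]2__   read 1 → write _, move →, go to p3
p3 | __[2]__   read 2 → write _, move →, go to p1
p1 | ___[_]_   read _ → write 1, move ←, go to p0
p0 | __[_]1_   read _ → write 2, move →, go to p2
p2 | __2[1]_   read 1 → write _, move →, go to p3
p3 | __2_[_]   read _ → write 2, move ←, go to p3
p3 | __2[_]2   read _ → write 2, move ←, go to p3
p3 | __[2]22   read 2 → write _, move →, go to p1
p1 | ___[2]2   read 2 → write 2, move ←, go to p2
p2 | __[_]22   read _ → write 2, move ←, go to p1
p1 | _[_]222   read _ → write 1, move ←, go to p0
p0 | [_]1222   read _ → write 2, move →, go to p2
p2 | 2[1]222   read 1 → write _, move →, go to p3
p3 | 2_[2]22   read 2 → write _, move →, go to p1
p1 | 2__[2]2   read 2 → write 2, move ←, go to p2
p2 | 2_[_]22   read _ → write 2, move ←, go to p1
p1 | 2[_]222   read _ → write 1, move ←, go to p0
p0 | [2]1222
No transition is defined for (p0, 2); M halts in state p0.

p0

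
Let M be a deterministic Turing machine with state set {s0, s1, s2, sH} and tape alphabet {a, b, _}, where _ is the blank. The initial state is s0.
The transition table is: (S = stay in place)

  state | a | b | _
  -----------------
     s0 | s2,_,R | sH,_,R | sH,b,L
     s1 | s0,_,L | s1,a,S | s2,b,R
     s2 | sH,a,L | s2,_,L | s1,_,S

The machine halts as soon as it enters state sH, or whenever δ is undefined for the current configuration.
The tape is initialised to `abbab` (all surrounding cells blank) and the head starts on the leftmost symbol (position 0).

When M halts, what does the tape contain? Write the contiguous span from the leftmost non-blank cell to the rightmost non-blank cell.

state=s0 head=0 tape=_[a]bbab   (s0,a)→(s2,_,R)
state=s2 head=1 tape=__[b]bab   (s2,b)→(s2,_,L)
state=s2 head=0 tape=_[_]_bab   (s2,_)→(s1,_,S)
state=s1 head=0 tape=_[_]_bab   (s1,_)→(s2,b,R)
state=s2 head=1 tape=_b[_]bab   (s2,_)→(s1,_,S)
state=s1 head=1 tape=_b[_]bab   (s1,_)→(s2,b,R)
state=s2 head=2 tape=_bb[b]ab   (s2,b)→(s2,_,L)
state=s2 head=1 tape=_b[b]_ab   (s2,b)→(s2,_,L)
state=s2 head=0 tape=_[b]__ab   (s2,b)→(s2,_,L)
state=s2 head=-1 tape=[_]___ab   (s2,_)→(s1,_,S)
state=s1 head=-1 tape=[_]___ab   (s1,_)→(s2,b,R)
state=s2 head=0 tape=b[_]__ab   (s2,_)→(s1,_,S)
state=s1 head=0 tape=b[_]__ab   (s1,_)→(s2,b,R)
state=s2 head=1 tape=bb[_]_ab   (s2,_)→(s1,_,S)
state=s1 head=1 tape=bb[_]_ab   (s1,_)→(s2,b,R)
state=s2 head=2 tape=bbb[_]ab   (s2,_)→(s1,_,S)
state=s1 head=2 tape=bbb[_]ab   (s1,_)→(s2,b,R)
state=s2 head=3 tape=bbbb[a]b   (s2,a)→(sH,a,L)
state=sH head=2 tape=bbb[b]ab
The non-blank tape span at halt is bbbbab.

bbbbab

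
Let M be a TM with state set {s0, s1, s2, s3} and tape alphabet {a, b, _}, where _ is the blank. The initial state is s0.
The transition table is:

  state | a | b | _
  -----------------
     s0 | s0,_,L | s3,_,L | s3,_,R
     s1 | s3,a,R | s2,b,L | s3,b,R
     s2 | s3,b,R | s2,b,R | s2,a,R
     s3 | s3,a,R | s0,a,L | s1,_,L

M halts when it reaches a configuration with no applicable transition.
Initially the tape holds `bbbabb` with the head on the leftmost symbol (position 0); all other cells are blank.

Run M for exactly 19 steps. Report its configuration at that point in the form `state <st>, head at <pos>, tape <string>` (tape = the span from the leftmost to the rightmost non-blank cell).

state s3, head at 1, tape abaa_a_ab

s0 | ___[b]bbabb   read b → write _, move L, go to s3
s3 | __[_]_bbabb   read _ → write _, move L, go to s1
s1 | _[_]__bbabb   read _ → write b, move R, go to s3
s3 | _b[_]_bbabb   read _ → write _, move L, go to s1
s1 | _[b]__bbabb   read b → write b, move L, go to s2
s2 | [_]b__bbabb   read _ → write a, move R, go to s2
s2 | a[b]__bbabb   read b → write b, move R, go to s2
s2 | ab[_]_bbabb   read _ → write a, move R, go to s2
s2 | aba[_]bbabb   read _ → write a, move R, go to s2
s2 | abaa[b]babb   read b → write b, move R, go to s2
s2 | abaab[b]abb   read b → write b, move R, go to s2
s2 | abaabb[a]bb   read a → write b, move R, go to s3
s3 | abaabbb[b]b   read b → write a, move L, go to s0
s0 | abaabb[b]ab   read b → write _, move L, go to s3
s3 | abaab[b]_ab   read b → write a, move L, go to s0
s0 | abaa[b]a_ab   read b → write _, move L, go to s3
s3 | aba[a]_a_ab   read a → write a, move R, go to s3
s3 | abaa[_]a_ab   read _ → write _, move L, go to s1
s1 | aba[a]_a_ab   read a → write a, move R, go to s3
s3 | abaa[_]a_ab
After 19 steps: state s3, head at 1, tape abaa_a_ab.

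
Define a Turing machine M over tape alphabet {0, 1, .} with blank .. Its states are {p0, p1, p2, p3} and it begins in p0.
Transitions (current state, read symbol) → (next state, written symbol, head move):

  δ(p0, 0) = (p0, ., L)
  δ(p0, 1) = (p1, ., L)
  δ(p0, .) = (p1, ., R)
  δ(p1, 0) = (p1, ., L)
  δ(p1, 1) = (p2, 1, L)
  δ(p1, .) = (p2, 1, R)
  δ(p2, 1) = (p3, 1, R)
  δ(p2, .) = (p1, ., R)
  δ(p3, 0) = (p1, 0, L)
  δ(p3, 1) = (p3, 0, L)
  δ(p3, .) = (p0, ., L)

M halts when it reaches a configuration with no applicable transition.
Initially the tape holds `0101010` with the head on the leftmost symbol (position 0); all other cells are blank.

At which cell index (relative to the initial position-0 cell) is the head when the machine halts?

p0 | ..[0]101010   read 0 → write ., move L, go to p0
p0 | .[.].101010   read . → write ., move R, go to p1
p1 | ..[.]101010   read . → write 1, move R, go to p2
p2 | ..1[1]01010   read 1 → write 1, move R, go to p3
p3 | ..11[0]1010   read 0 → write 0, move L, go to p1
p1 | ..1[1]01010   read 1 → write 1, move L, go to p2
p2 | ..[1]101010   read 1 → write 1, move R, go to p3
p3 | ..1[1]01010   read 1 → write 0, move L, go to p3
p3 | ..[1]001010   read 1 → write 0, move L, go to p3
p3 | .[.]0001010   read . → write ., move L, go to p0
p0 | [.].0001010   read . → write ., move R, go to p1
p1 | .[.]0001010   read . → write 1, move R, go to p2
p2 | .1[0]001010
At halt the head is at cell 0.

0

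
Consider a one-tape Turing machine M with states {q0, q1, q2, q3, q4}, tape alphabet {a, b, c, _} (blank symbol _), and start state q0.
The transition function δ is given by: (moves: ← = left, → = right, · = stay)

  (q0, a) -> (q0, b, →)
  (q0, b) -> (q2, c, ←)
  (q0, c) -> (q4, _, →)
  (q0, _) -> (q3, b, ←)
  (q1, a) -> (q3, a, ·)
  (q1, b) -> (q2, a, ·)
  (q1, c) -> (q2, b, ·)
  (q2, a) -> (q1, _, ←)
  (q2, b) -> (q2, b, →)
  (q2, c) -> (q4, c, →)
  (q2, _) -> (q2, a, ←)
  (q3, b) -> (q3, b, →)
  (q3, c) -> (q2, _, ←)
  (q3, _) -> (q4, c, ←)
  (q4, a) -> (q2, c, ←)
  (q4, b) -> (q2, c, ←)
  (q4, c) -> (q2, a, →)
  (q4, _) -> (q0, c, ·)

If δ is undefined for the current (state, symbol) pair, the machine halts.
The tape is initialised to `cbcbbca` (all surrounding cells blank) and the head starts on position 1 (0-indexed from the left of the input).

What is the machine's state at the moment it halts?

q0 | c[b]cbbca_   read b → write c, move ←, go to q2
q2 | [c]ccbbca_   read c → write c, move →, go to q4
q4 | c[c]cbbca_   read c → write a, move →, go to q2
q2 | ca[c]bbca_   read c → write c, move →, go to q4
q4 | cac[b]bca_   read b → write c, move ←, go to q2
q2 | ca[c]cbca_   read c → write c, move →, go to q4
q4 | cac[c]bca_   read c → write a, move →, go to q2
q2 | caca[b]ca_   read b → write b, move →, go to q2
q2 | cacab[c]a_   read c → write c, move →, go to q4
q4 | cacabc[a]_   read a → write c, move ←, go to q2
q2 | cacab[c]c_   read c → write c, move →, go to q4
q4 | cacabc[c]_   read c → write a, move →, go to q2
q2 | cacabca[_]   read _ → write a, move ←, go to q2
q2 | cacabc[a]a   read a → write _, move ←, go to q1
q1 | cacab[c]_a   read c → write b, move ·, go to q2
q2 | cacab[b]_a   read b → write b, move →, go to q2
q2 | cacabb[_]a   read _ → write a, move ←, go to q2
q2 | cacab[b]aa   read b → write b, move →, go to q2
q2 | cacabb[a]a   read a → write _, move ←, go to q1
q1 | cacab[b]_a   read b → write a, move ·, go to q2
q2 | cacab[a]_a   read a → write _, move ←, go to q1
q1 | caca[b]__a   read b → write a, move ·, go to q2
q2 | caca[a]__a   read a → write _, move ←, go to q1
q1 | cac[a]___a   read a → write a, move ·, go to q3
q3 | cac[a]___a
No transition is defined for (q3, a); M halts in state q3.

q3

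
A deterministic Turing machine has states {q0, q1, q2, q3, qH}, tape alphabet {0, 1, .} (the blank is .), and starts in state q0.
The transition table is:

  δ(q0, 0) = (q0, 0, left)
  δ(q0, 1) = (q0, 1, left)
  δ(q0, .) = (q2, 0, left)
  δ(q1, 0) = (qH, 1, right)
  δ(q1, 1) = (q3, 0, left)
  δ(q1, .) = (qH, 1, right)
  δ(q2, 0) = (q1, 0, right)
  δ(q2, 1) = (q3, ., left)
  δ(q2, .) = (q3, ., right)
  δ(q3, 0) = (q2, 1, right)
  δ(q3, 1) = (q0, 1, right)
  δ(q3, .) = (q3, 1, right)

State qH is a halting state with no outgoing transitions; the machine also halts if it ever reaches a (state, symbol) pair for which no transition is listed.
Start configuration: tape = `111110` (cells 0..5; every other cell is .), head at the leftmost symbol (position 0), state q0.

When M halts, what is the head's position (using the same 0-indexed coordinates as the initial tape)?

state=q0 head=0 tape=...[1]11110   (q0,1)→(q0,1,left)
state=q0 head=-1 tape=..[.]111110   (q0,.)→(q2,0,left)
state=q2 head=-2 tape=.[.]0111110   (q2,.)→(q3,.,right)
state=q3 head=-1 tape=..[0]111110   (q3,0)→(q2,1,right)
state=q2 head=0 tape=..1[1]11110   (q2,1)→(q3,.,left)
state=q3 head=-1 tape=..[1].11110   (q3,1)→(q0,1,right)
state=q0 head=0 tape=..1[.]11110   (q0,.)→(q2,0,left)
state=q2 head=-1 tape=..[1]011110   (q2,1)→(q3,.,left)
state=q3 head=-2 tape=.[.].011110   (q3,.)→(q3,1,right)
state=q3 head=-1 tape=.1[.]011110   (q3,.)→(q3,1,right)
state=q3 head=0 tape=.11[0]11110   (q3,0)→(q2,1,right)
state=q2 head=1 tape=.111[1]1110   (q2,1)→(q3,.,left)
state=q3 head=0 tape=.11[1].1110   (q3,1)→(q0,1,right)
state=q0 head=1 tape=.111[.]1110   (q0,.)→(q2,0,left)
state=q2 head=0 tape=.11[1]01110   (q2,1)→(q3,.,left)
state=q3 head=-1 tape=.1[1].01110   (q3,1)→(q0,1,right)
state=q0 head=0 tape=.11[.]01110   (q0,.)→(q2,0,left)
state=q2 head=-1 tape=.1[1]001110   (q2,1)→(q3,.,left)
state=q3 head=-2 tape=.[1].001110   (q3,1)→(q0,1,right)
state=q0 head=-1 tape=.1[.]001110   (q0,.)→(q2,0,left)
state=q2 head=-2 tape=.[1]0001110   (q2,1)→(q3,.,left)
state=q3 head=-3 tape=[.].0001110   (q3,.)→(q3,1,right)
state=q3 head=-2 tape=1[.]0001110   (q3,.)→(q3,1,right)
state=q3 head=-1 tape=11[0]001110   (q3,0)→(q2,1,right)
state=q2 head=0 tape=111[0]01110   (q2,0)→(q1,0,right)
state=q1 head=1 tape=1110[0]1110   (q1,0)→(qH,1,right)
state=qH head=2 tape=11101[1]110
At halt the head is at cell 2.

2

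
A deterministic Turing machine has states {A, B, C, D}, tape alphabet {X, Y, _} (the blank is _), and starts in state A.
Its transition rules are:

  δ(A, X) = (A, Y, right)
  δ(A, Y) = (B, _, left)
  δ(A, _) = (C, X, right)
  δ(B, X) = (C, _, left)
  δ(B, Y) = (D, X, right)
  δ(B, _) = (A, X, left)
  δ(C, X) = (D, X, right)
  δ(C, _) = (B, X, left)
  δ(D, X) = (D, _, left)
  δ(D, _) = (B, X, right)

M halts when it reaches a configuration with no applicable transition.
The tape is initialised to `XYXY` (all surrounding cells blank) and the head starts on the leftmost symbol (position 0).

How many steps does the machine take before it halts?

A | [X]YXY____   read X → write Y, move right, go to A
A | Y[Y]XY____   read Y → write _, move left, go to B
B | [Y]_XY____   read Y → write X, move right, go to D
D | X[_]XY____   read _ → write X, move right, go to B
B | XX[X]Y____   read X → write _, move left, go to C
C | X[X]_Y____   read X → write X, move right, go to D
D | XX[_]Y____   read _ → write X, move right, go to B
B | XXX[Y]____   read Y → write X, move right, go to D
D | XXXX[_]___   read _ → write X, move right, go to B
B | XXXXX[_]__   read _ → write X, move left, go to A
A | XXXX[X]X__   read X → write Y, move right, go to A
A | XXXXY[X]__   read X → write Y, move right, go to A
A | XXXXYY[_]_   read _ → write X, move right, go to C
C | XXXXYYX[_]   read _ → write X, move left, go to B
B | XXXXYY[X]X   read X → write _, move left, go to C
C | XXXXY[Y]_X
M halts after 15 transitions.

15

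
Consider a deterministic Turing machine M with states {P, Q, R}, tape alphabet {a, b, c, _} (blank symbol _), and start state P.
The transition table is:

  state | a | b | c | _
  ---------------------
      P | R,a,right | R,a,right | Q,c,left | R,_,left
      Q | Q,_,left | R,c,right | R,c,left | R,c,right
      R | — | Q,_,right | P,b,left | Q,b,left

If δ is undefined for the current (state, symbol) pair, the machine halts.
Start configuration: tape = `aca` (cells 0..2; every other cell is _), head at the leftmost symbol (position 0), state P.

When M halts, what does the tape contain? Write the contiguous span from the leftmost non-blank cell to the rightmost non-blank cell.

P | [a]ca   read a → write a, move right, go to R
R | a[c]a   read c → write b, move left, go to P
P | [a]ba   read a → write a, move right, go to R
R | a[b]a   read b → write _, move right, go to Q
Q | a_[a]   read a → write _, move left, go to Q
Q | a[_]_   read _ → write c, move right, go to R
R | ac[_]   read _ → write b, move left, go to Q
Q | a[c]b   read c → write c, move left, go to R
R | [a]cb
The non-blank tape span at halt is acb.

acb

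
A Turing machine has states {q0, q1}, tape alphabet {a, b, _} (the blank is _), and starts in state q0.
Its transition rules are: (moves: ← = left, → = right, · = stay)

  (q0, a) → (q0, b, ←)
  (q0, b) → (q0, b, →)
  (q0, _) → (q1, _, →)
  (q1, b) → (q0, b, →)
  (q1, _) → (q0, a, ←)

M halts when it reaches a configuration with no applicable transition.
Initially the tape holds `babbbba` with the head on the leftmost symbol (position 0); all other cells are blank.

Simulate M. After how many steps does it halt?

14

state=q0 head=0 tape=[b]abbbba__   (q0,b)→(q0,b,→)
state=q0 head=1 tape=b[a]bbbba__   (q0,a)→(q0,b,←)
state=q0 head=0 tape=[b]bbbbba__   (q0,b)→(q0,b,→)
state=q0 head=1 tape=b[b]bbbba__   (q0,b)→(q0,b,→)
state=q0 head=2 tape=bb[b]bbba__   (q0,b)→(q0,b,→)
state=q0 head=3 tape=bbb[b]bba__   (q0,b)→(q0,b,→)
state=q0 head=4 tape=bbbb[b]ba__   (q0,b)→(q0,b,→)
state=q0 head=5 tape=bbbbb[b]a__   (q0,b)→(q0,b,→)
state=q0 head=6 tape=bbbbbb[a]__   (q0,a)→(q0,b,←)
state=q0 head=5 tape=bbbbb[b]b__   (q0,b)→(q0,b,→)
state=q0 head=6 tape=bbbbbb[b]__   (q0,b)→(q0,b,→)
state=q0 head=7 tape=bbbbbbb[_]_   (q0,_)→(q1,_,→)
state=q1 head=8 tape=bbbbbbb_[_]   (q1,_)→(q0,a,←)
state=q0 head=7 tape=bbbbbbb[_]a   (q0,_)→(q1,_,→)
state=q1 head=8 tape=bbbbbbb_[a]
M halts after 14 transitions.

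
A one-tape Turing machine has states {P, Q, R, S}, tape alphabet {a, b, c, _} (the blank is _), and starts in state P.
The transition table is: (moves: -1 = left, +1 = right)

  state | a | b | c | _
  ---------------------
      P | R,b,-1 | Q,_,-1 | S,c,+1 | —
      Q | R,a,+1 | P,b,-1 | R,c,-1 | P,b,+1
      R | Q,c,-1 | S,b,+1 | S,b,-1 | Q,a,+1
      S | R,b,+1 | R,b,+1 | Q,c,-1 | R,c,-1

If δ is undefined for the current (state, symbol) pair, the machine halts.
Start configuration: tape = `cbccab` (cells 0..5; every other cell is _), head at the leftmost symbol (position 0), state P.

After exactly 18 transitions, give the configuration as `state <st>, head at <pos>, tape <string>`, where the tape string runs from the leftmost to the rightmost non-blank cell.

state=P head=0 tape=__[c]bccab   (P,c)→(S,c,+1)
state=S head=1 tape=__c[b]ccab   (S,b)→(R,b,+1)
state=R head=2 tape=__cb[c]cab   (R,c)→(S,b,-1)
state=S head=1 tape=__c[b]bcab   (S,b)→(R,b,+1)
state=R head=2 tape=__cb[b]cab   (R,b)→(S,b,+1)
state=S head=3 tape=__cbb[c]ab   (S,c)→(Q,c,-1)
state=Q head=2 tape=__cb[b]cab   (Q,b)→(P,b,-1)
state=P head=1 tape=__c[b]bcab   (P,b)→(Q,_,-1)
state=Q head=0 tape=__[c]_bcab   (Q,c)→(R,c,-1)
state=R head=-1 tape=_[_]c_bcab   (R,_)→(Q,a,+1)
state=Q head=0 tape=_a[c]_bcab   (Q,c)→(R,c,-1)
state=R head=-1 tape=_[a]c_bcab   (R,a)→(Q,c,-1)
state=Q head=-2 tape=[_]cc_bcab   (Q,_)→(P,b,+1)
state=P head=-1 tape=b[c]c_bcab   (P,c)→(S,c,+1)
state=S head=0 tape=bc[c]_bcab   (S,c)→(Q,c,-1)
state=Q head=-1 tape=b[c]c_bcab   (Q,c)→(R,c,-1)
state=R head=-2 tape=[b]cc_bcab   (R,b)→(S,b,+1)
state=S head=-1 tape=b[c]c_bcab   (S,c)→(Q,c,-1)
state=Q head=-2 tape=[b]cc_bcab
After 18 steps: state Q, head at -2, tape bcc_bcab.

state Q, head at -2, tape bcc_bcab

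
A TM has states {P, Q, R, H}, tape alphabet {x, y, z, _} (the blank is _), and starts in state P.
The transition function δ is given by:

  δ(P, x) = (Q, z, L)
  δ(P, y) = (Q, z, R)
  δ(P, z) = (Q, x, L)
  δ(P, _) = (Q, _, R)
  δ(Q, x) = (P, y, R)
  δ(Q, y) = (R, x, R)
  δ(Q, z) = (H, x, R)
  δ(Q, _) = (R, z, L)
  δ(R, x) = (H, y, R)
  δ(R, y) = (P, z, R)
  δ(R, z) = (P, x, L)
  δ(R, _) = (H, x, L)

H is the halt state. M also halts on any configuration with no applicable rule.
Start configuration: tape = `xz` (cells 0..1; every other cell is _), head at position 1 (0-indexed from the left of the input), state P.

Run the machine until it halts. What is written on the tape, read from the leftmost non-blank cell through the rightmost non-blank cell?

xzzx

state=P head=1 tape=___x[z]   (P,z)→(Q,x,L)
state=Q head=0 tape=___[x]x   (Q,x)→(P,y,R)
state=P head=1 tape=___y[x]   (P,x)→(Q,z,L)
state=Q head=0 tape=___[y]z   (Q,y)→(R,x,R)
state=R head=1 tape=___x[z]   (R,z)→(P,x,L)
state=P head=0 tape=___[x]x   (P,x)→(Q,z,L)
state=Q head=-1 tape=__[_]zx   (Q,_)→(R,z,L)
state=R head=-2 tape=_[_]zzx   (R,_)→(H,x,L)
state=H head=-3 tape=[_]xzzx
The non-blank tape span at halt is xzzx.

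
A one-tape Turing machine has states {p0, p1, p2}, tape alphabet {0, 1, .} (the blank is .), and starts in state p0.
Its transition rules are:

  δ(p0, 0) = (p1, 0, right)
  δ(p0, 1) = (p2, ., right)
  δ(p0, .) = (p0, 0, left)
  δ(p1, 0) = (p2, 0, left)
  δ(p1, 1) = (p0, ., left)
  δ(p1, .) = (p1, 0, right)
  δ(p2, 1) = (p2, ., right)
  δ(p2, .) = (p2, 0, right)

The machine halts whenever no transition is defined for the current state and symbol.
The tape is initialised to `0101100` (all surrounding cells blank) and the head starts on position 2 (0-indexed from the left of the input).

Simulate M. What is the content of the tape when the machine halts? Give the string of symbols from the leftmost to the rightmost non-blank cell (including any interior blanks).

state=p0 head=2 tape=01[0]1100   (p0,0)→(p1,0,right)
state=p1 head=3 tape=010[1]100   (p1,1)→(p0,.,left)
state=p0 head=2 tape=01[0].100   (p0,0)→(p1,0,right)
state=p1 head=3 tape=010[.]100   (p1,.)→(p1,0,right)
state=p1 head=4 tape=0100[1]00   (p1,1)→(p0,.,left)
state=p0 head=3 tape=010[0].00   (p0,0)→(p1,0,right)
state=p1 head=4 tape=0100[.]00   (p1,.)→(p1,0,right)
state=p1 head=5 tape=01000[0]0   (p1,0)→(p2,0,left)
state=p2 head=4 tape=0100[0]00
The non-blank tape span at halt is 0100000.

0100000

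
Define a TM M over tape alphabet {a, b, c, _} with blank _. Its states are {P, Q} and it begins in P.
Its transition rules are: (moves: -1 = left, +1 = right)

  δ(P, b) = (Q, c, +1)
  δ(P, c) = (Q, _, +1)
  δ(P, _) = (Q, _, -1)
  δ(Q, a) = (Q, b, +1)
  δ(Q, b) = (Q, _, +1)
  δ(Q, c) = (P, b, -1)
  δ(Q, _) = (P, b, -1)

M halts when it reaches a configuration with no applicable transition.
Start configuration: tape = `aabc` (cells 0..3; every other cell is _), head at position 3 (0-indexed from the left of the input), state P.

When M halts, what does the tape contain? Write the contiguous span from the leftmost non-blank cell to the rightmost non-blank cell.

ab_b_b

P | aab[c]__   read c → write _, move +1, go to Q
Q | aab_[_]_   read _ → write b, move -1, go to P
P | aab[_]b_   read _ → write _, move -1, go to Q
Q | aa[b]_b_   read b → write _, move +1, go to Q
Q | aa_[_]b_   read _ → write b, move -1, go to P
P | aa[_]bb_   read _ → write _, move -1, go to Q
Q | a[a]_bb_   read a → write b, move +1, go to Q
Q | ab[_]bb_   read _ → write b, move -1, go to P
P | a[b]bbb_   read b → write c, move +1, go to Q
Q | ac[b]bb_   read b → write _, move +1, go to Q
Q | ac_[b]b_   read b → write _, move +1, go to Q
Q | ac__[b]_   read b → write _, move +1, go to Q
Q | ac___[_]   read _ → write b, move -1, go to P
P | ac__[_]b   read _ → write _, move -1, go to Q
Q | ac_[_]_b   read _ → write b, move -1, go to P
P | ac[_]b_b   read _ → write _, move -1, go to Q
Q | a[c]_b_b   read c → write b, move -1, go to P
P | [a]b_b_b
The non-blank tape span at halt is ab_b_b.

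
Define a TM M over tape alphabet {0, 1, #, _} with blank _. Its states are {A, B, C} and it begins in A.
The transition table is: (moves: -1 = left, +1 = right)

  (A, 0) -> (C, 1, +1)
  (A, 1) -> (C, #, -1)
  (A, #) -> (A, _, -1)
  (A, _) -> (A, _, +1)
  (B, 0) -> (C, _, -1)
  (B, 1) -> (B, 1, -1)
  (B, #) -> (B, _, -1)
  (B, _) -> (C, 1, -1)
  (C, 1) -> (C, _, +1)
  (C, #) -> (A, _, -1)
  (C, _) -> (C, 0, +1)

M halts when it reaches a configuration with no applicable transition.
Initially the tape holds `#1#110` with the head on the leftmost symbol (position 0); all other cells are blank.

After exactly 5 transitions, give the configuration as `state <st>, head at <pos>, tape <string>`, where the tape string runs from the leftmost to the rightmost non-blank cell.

A | _[#]1#110   read # → write _, move -1, go to A
A | [_]_1#110   read _ → write _, move +1, go to A
A | _[_]1#110   read _ → write _, move +1, go to A
A | __[1]#110   read 1 → write #, move -1, go to C
C | _[_]##110   read _ → write 0, move +1, go to C
C | _0[#]#110
After 5 steps: state C, head at 1, tape 0##110.

state C, head at 1, tape 0##110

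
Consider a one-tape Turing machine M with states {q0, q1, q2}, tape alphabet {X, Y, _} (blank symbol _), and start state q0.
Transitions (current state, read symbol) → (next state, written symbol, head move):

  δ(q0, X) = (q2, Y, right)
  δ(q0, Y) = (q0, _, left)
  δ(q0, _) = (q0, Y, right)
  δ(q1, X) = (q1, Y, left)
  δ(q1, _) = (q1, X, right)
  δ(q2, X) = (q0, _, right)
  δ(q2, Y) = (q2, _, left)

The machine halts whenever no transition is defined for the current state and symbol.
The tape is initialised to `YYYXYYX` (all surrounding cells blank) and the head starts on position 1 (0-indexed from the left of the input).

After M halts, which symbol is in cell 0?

_

q0 | ___Y[Y]YXYYX   read Y → write _, move left, go to q0
q0 | ___[Y]_YXYYX   read Y → write _, move left, go to q0
q0 | __[_]__YXYYX   read _ → write Y, move right, go to q0
q0 | __Y[_]_YXYYX   read _ → write Y, move right, go to q0
q0 | __YY[_]YXYYX   read _ → write Y, move right, go to q0
q0 | __YYY[Y]XYYX   read Y → write _, move left, go to q0
q0 | __YY[Y]_XYYX   read Y → write _, move left, go to q0
q0 | __Y[Y]__XYYX   read Y → write _, move left, go to q0
q0 | __[Y]___XYYX   read Y → write _, move left, go to q0
q0 | _[_]____XYYX   read _ → write Y, move right, go to q0
q0 | _Y[_]___XYYX   read _ → write Y, move right, go to q0
q0 | _YY[_]__XYYX   read _ → write Y, move right, go to q0
q0 | _YYY[_]_XYYX   read _ → write Y, move right, go to q0
q0 | _YYYY[_]XYYX   read _ → write Y, move right, go to q0
q0 | _YYYYY[X]YYX   read X → write Y, move right, go to q2
q2 | _YYYYYY[Y]YX   read Y → write _, move left, go to q2
q2 | _YYYYY[Y]_YX   read Y → write _, move left, go to q2
q2 | _YYYY[Y]__YX   read Y → write _, move left, go to q2
q2 | _YYY[Y]___YX   read Y → write _, move left, go to q2
q2 | _YY[Y]____YX   read Y → write _, move left, go to q2
q2 | _Y[Y]_____YX   read Y → write _, move left, go to q2
q2 | _[Y]______YX   read Y → write _, move left, go to q2
q2 | [_]_______YX
Cell 0 holds _ when M halts.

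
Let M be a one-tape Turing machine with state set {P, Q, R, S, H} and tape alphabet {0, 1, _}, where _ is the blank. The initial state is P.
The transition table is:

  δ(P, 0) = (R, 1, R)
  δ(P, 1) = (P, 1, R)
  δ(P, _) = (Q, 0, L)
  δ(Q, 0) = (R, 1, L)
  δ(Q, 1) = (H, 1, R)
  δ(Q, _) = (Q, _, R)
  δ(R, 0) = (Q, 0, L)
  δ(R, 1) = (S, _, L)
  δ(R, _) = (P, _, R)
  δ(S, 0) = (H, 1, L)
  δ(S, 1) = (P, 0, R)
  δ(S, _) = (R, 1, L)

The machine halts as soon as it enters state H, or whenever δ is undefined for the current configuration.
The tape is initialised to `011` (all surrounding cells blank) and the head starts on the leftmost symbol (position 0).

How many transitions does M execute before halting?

state=P head=0 tape=__[0]11   (P,0)→(R,1,R)
state=R head=1 tape=__1[1]1   (R,1)→(S,_,L)
state=S head=0 tape=__[1]_1   (S,1)→(P,0,R)
state=P head=1 tape=__0[_]1   (P,_)→(Q,0,L)
state=Q head=0 tape=__[0]01   (Q,0)→(R,1,L)
state=R head=-1 tape=_[_]101   (R,_)→(P,_,R)
state=P head=0 tape=__[1]01   (P,1)→(P,1,R)
state=P head=1 tape=__1[0]1   (P,0)→(R,1,R)
state=R head=2 tape=__11[1]   (R,1)→(S,_,L)
state=S head=1 tape=__1[1]_   (S,1)→(P,0,R)
state=P head=2 tape=__10[_]   (P,_)→(Q,0,L)
state=Q head=1 tape=__1[0]0   (Q,0)→(R,1,L)
state=R head=0 tape=__[1]10   (R,1)→(S,_,L)
state=S head=-1 tape=_[_]_10   (S,_)→(R,1,L)
state=R head=-2 tape=[_]1_10   (R,_)→(P,_,R)
state=P head=-1 tape=_[1]_10   (P,1)→(P,1,R)
state=P head=0 tape=_1[_]10   (P,_)→(Q,0,L)
state=Q head=-1 tape=_[1]010   (Q,1)→(H,1,R)
state=H head=0 tape=_1[0]10
M halts after 18 transitions.

18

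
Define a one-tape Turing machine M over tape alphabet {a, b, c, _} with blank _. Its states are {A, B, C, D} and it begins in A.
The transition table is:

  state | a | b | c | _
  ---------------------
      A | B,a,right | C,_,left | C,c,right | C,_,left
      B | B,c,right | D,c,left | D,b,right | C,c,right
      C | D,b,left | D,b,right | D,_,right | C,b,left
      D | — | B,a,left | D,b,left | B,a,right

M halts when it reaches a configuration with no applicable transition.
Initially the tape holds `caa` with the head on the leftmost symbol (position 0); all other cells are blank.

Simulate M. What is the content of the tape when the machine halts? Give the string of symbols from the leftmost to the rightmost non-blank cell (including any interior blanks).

acba

state=A head=0 tape=_[c]aa   (A,c)→(C,c,right)
state=C head=1 tape=_c[a]a   (C,a)→(D,b,left)
state=D head=0 tape=_[c]ba   (D,c)→(D,b,left)
state=D head=-1 tape=[_]bba   (D,_)→(B,a,right)
state=B head=0 tape=a[b]ba   (B,b)→(D,c,left)
state=D head=-1 tape=[a]cba
The non-blank tape span at halt is acba.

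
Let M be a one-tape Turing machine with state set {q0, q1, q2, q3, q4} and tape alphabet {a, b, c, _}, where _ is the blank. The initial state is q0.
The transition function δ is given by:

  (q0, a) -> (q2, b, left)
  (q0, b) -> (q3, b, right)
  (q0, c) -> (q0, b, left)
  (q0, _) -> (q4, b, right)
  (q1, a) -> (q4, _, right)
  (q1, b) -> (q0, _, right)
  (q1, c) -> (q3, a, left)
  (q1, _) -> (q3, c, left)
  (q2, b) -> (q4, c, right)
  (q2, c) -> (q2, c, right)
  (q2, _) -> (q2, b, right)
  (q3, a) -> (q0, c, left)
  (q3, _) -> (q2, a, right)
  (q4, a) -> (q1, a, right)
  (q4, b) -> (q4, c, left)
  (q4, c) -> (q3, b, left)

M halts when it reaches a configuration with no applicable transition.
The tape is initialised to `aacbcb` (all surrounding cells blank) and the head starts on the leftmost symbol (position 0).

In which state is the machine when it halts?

q3

state=q0 head=0 tape=_[a]acbcb   (q0,a)→(q2,b,left)
state=q2 head=-1 tape=[_]bacbcb   (q2,_)→(q2,b,right)
state=q2 head=0 tape=b[b]acbcb   (q2,b)→(q4,c,right)
state=q4 head=1 tape=bc[a]cbcb   (q4,a)→(q1,a,right)
state=q1 head=2 tape=bca[c]bcb   (q1,c)→(q3,a,left)
state=q3 head=1 tape=bc[a]abcb   (q3,a)→(q0,c,left)
state=q0 head=0 tape=b[c]cabcb   (q0,c)→(q0,b,left)
state=q0 head=-1 tape=[b]bcabcb   (q0,b)→(q3,b,right)
state=q3 head=0 tape=b[b]cabcb
No transition is defined for (q3, b); M halts in state q3.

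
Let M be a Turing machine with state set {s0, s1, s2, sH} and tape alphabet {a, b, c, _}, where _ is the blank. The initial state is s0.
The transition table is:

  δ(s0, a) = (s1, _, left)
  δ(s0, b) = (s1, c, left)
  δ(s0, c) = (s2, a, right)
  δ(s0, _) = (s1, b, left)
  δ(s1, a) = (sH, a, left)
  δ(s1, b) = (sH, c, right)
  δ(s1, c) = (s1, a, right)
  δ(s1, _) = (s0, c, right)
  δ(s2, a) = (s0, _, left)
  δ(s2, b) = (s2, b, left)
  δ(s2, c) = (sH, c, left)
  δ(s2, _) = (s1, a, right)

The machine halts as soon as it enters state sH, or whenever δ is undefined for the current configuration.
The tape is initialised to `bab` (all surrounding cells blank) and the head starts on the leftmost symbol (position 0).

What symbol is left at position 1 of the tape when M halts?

c

s0 | _[b]ab   read b → write c, move left, go to s1
s1 | [_]cab   read _ → write c, move right, go to s0
s0 | c[c]ab   read c → write a, move right, go to s2
s2 | ca[a]b   read a → write _, move left, go to s0
s0 | c[a]_b   read a → write _, move left, go to s1
s1 | [c]__b   read c → write a, move right, go to s1
s1 | a[_]_b   read _ → write c, move right, go to s0
s0 | ac[_]b   read _ → write b, move left, go to s1
s1 | a[c]bb   read c → write a, move right, go to s1
s1 | aa[b]b   read b → write c, move right, go to sH
sH | aac[b]
Cell 1 holds c when M halts.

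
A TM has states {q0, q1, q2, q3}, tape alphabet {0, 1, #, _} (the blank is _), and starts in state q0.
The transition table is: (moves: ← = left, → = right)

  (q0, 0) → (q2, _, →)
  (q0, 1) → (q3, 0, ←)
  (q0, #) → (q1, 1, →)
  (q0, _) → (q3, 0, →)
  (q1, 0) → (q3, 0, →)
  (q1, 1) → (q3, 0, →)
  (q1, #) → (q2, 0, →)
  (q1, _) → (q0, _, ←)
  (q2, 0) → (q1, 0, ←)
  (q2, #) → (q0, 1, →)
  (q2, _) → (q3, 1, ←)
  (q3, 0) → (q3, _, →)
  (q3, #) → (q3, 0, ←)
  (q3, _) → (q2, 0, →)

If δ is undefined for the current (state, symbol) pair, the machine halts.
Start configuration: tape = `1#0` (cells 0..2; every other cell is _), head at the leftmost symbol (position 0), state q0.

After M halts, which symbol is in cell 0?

state=q0 head=0 tape=_[1]#0__   (q0,1)→(q3,0,←)
state=q3 head=-1 tape=[_]0#0__   (q3,_)→(q2,0,→)
state=q2 head=0 tape=0[0]#0__   (q2,0)→(q1,0,←)
state=q1 head=-1 tape=[0]0#0__   (q1,0)→(q3,0,→)
state=q3 head=0 tape=0[0]#0__   (q3,0)→(q3,_,→)
state=q3 head=1 tape=0_[#]0__   (q3,#)→(q3,0,←)
state=q3 head=0 tape=0[_]00__   (q3,_)→(q2,0,→)
state=q2 head=1 tape=00[0]0__   (q2,0)→(q1,0,←)
state=q1 head=0 tape=0[0]00__   (q1,0)→(q3,0,→)
state=q3 head=1 tape=00[0]0__   (q3,0)→(q3,_,→)
state=q3 head=2 tape=00_[0]__   (q3,0)→(q3,_,→)
state=q3 head=3 tape=00__[_]_   (q3,_)→(q2,0,→)
state=q2 head=4 tape=00__0[_]   (q2,_)→(q3,1,←)
state=q3 head=3 tape=00__[0]1   (q3,0)→(q3,_,→)
state=q3 head=4 tape=00___[1]
Cell 0 holds 0 when M halts.

0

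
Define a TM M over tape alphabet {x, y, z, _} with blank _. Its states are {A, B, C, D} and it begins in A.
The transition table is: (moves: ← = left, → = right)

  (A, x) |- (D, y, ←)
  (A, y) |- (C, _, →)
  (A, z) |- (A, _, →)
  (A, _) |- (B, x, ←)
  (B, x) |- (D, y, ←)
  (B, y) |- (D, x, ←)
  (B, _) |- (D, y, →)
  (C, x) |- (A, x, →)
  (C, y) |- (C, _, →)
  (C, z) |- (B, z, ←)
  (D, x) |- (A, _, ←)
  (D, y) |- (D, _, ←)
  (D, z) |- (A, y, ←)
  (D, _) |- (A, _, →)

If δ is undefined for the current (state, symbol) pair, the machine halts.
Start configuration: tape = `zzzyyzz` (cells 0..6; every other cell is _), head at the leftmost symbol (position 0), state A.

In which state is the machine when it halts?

C

state=A head=0 tape=[z]zzyyzz_   (A,z)→(A,_,→)
state=A head=1 tape=_[z]zyyzz_   (A,z)→(A,_,→)
state=A head=2 tape=__[z]yyzz_   (A,z)→(A,_,→)
state=A head=3 tape=___[y]yzz_   (A,y)→(C,_,→)
state=C head=4 tape=____[y]zz_   (C,y)→(C,_,→)
state=C head=5 tape=_____[z]z_   (C,z)→(B,z,←)
state=B head=4 tape=____[_]zz_   (B,_)→(D,y,→)
state=D head=5 tape=____y[z]z_   (D,z)→(A,y,←)
state=A head=4 tape=____[y]yz_   (A,y)→(C,_,→)
state=C head=5 tape=_____[y]z_   (C,y)→(C,_,→)
state=C head=6 tape=______[z]_   (C,z)→(B,z,←)
state=B head=5 tape=_____[_]z_   (B,_)→(D,y,→)
state=D head=6 tape=_____y[z]_   (D,z)→(A,y,←)
state=A head=5 tape=_____[y]y_   (A,y)→(C,_,→)
state=C head=6 tape=______[y]_   (C,y)→(C,_,→)
state=C head=7 tape=_______[_]
No transition is defined for (C, _); M halts in state C.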